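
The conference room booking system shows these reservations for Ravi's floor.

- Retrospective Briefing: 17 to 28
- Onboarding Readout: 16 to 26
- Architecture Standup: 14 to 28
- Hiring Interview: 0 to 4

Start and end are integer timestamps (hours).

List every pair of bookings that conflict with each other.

Architecture Standup & Onboarding Readout, Architecture Standup & Retrospective Briefing, Onboarding Readout & Retrospective Briefing

Sorted by start: Hiring Interview, Architecture Standup, Onboarding Readout, Retrospective Briefing.
Architecture Standup starts after Hiring Interview ends — done with Hiring Interview.
Onboarding Readout starts before Architecture Standup ends → Architecture Standup and Onboarding Readout overlap.
Retrospective Briefing starts before Architecture Standup ends → Architecture Standup and Retrospective Briefing overlap.
Retrospective Briefing starts before Onboarding Readout ends → Onboarding Readout and Retrospective Briefing overlap.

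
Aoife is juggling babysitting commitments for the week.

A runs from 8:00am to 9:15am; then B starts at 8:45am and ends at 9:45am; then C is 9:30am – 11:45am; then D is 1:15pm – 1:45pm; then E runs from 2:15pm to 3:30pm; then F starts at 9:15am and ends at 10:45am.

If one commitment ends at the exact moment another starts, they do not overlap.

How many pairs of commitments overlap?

Sorted by start: A, B, F, C, D, E.
B starts before A ends → A and B overlap.
F starts exactly when A ends (back-to-back, no overlap), so A has no further overlaps.
F starts before B ends → B and F overlap.
C starts before B ends → B and C overlap.
D starts after B ends, so B has no further overlaps.
C starts before F ends → F and C overlap.
D starts after F ends, so F has no further overlaps.
D starts after C ends, so C has no further overlaps.
E starts after D ends.
Overlapping pairs: A & B, B & C, B & F, C & F — 4 in total.

4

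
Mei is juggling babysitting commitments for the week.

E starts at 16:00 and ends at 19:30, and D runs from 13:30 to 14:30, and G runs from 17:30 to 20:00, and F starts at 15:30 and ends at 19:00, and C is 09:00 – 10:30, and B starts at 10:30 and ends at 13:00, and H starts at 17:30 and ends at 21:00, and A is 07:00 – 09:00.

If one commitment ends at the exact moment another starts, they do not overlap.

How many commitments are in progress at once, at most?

Sort all start/end points and keep a running count:
07:00 start A → 1
09:00 end A → 0
09:00 start C → 1
10:30 end C → 0
10:30 start B → 1
13:00 end B → 0
13:30 start D → 1
14:30 end D → 0
15:30 start F → 1
16:00 start E → 2
17:30 start G → 3
17:30 start H → 4
19:00 end F → 3
19:30 end E → 2
20:00 end G → 1
21:00 end H → 0
Peak is 4, at 17:30 (E, F, G, H).

4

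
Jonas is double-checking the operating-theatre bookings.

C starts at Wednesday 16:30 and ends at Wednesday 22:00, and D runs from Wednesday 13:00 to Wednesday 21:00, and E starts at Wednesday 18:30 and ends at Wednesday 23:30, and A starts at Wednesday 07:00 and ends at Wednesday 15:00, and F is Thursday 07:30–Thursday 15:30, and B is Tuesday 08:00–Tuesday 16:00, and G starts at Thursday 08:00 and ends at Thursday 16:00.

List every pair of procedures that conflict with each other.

Sorted by start: B, A, D, C, E, F, G.
A starts after B ends, so nothing later overlaps B either.
D starts before A ends → A and D overlap.
C starts after A ends, so nothing later overlaps A either.
C starts before D ends → D and C overlap.
E starts before D ends → D and E overlap.
F starts after D ends, so nothing later overlaps D either.
E starts before C ends → C and E overlap.
F starts after C ends, so nothing later overlaps C either.
F starts after E ends, so nothing later overlaps E either.
G starts before F ends → F and G overlap.

A & D, C & D, C & E, D & E, F & G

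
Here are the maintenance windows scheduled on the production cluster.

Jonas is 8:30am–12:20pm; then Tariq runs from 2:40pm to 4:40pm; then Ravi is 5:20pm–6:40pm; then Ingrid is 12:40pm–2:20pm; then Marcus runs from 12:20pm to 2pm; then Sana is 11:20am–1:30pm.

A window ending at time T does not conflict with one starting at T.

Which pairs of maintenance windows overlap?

Ingrid & Marcus, Ingrid & Sana, Jonas & Sana, Marcus & Sana

Two intervals overlap when each starts before the other ends.
Sorted by start: Jonas, Sana, Marcus, Ingrid, Tariq, Ravi.
Sana starts before Jonas ends → Jonas and Sana overlap.
Marcus starts exactly when Jonas ends (back-to-back, no overlap), so nothing later overlaps Jonas either.
Marcus starts before Sana ends → Sana and Marcus overlap.
Ingrid starts before Sana ends → Sana and Ingrid overlap.
Tariq starts after Sana ends, so nothing later overlaps Sana either.
Ingrid starts before Marcus ends → Marcus and Ingrid overlap.
Tariq starts after Marcus ends, so nothing later overlaps Marcus either.
Tariq starts after Ingrid ends, so nothing later overlaps Ingrid either.
Ravi starts after Tariq ends.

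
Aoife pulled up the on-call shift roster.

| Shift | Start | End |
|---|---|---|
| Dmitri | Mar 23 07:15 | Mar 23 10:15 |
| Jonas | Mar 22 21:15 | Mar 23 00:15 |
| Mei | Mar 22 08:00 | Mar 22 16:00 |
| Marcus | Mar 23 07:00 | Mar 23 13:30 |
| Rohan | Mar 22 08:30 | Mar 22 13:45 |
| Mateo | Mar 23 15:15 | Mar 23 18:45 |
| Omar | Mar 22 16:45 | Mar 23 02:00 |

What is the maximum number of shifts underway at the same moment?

Sort all start/end points and keep a running count:
Mar 22 08:00 start Mei → 1
Mar 22 08:30 start Rohan → 2
Mar 22 13:45 end Rohan → 1
Mar 22 16:00 end Mei → 0
Mar 22 16:45 start Omar → 1
Mar 22 21:15 start Jonas → 2
Mar 23 00:15 end Jonas → 1
Mar 23 02:00 end Omar → 0
Mar 23 07:00 start Marcus → 1
Mar 23 07:15 start Dmitri → 2
Mar 23 10:15 end Dmitri → 1
Mar 23 13:30 end Marcus → 0
Mar 23 15:15 start Mateo → 1
Mar 23 18:45 end Mateo → 0
Peak is 2, at Mar 22 08:30 (Mei, Rohan).

2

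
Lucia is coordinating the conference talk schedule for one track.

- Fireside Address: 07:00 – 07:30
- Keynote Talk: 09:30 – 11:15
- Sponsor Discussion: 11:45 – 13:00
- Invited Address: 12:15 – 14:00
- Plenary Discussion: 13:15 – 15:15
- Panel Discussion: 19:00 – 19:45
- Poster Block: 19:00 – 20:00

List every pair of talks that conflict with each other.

Invited Address & Plenary Discussion, Invited Address & Sponsor Discussion, Panel Discussion & Poster Block

Sorted by start: Fireside Address, Keynote Talk, Sponsor Discussion, Invited Address, Plenary Discussion, Panel Discussion, Poster Block.
Keynote Talk starts after Fireside Address ends, so Fireside Address has no further overlaps.
Sponsor Discussion starts after Keynote Talk ends, so Keynote Talk has no further overlaps.
Invited Address starts before Sponsor Discussion ends → Sponsor Discussion and Invited Address overlap.
Plenary Discussion starts after Sponsor Discussion ends, so Sponsor Discussion has no further overlaps.
Plenary Discussion starts before Invited Address ends → Invited Address and Plenary Discussion overlap.
Panel Discussion starts after Invited Address ends, so Invited Address has no further overlaps.
Panel Discussion starts after Plenary Discussion ends, so Plenary Discussion has no further overlaps.
Poster Block starts before Panel Discussion ends → Panel Discussion and Poster Block overlap.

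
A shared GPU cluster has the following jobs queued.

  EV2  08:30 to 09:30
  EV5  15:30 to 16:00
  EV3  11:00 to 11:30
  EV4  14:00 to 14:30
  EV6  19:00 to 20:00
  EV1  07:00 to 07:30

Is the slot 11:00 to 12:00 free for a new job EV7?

No — it overlaps EV3

EV1: ends 07:30 at or before EV7 starts 11:00 → clear.
EV2: ends 09:30 at or before EV7 starts 11:00 → clear.
EV3: starts 11:00 before EV7 ends 12:00, and ends 11:30 after EV7 starts 11:00 → overlap.
EV4: starts 14:00 at or after EV7 ends 12:00 → clear.
EV5: starts 15:30 at or after EV7 ends 12:00 → clear.
EV6: starts 19:00 at or after EV7 ends 12:00 → clear.
EV7 overlaps EV3.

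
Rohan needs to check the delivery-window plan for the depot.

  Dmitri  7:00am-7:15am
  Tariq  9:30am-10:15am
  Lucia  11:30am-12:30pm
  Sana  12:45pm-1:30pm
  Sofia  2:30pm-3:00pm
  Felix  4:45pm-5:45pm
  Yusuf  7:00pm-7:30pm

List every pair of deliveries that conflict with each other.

Sorted by start: Dmitri, Tariq, Lucia, Sana, Sofia, Felix, Yusuf.
Tariq starts after Dmitri ends — done with Dmitri.
Lucia starts after Tariq ends — done with Tariq.
Sana starts after Lucia ends — done with Lucia.
Sofia starts after Sana ends — done with Sana.
Felix starts after Sofia ends — done with Sofia.
Yusuf starts after Felix ends.

no overlapping pairs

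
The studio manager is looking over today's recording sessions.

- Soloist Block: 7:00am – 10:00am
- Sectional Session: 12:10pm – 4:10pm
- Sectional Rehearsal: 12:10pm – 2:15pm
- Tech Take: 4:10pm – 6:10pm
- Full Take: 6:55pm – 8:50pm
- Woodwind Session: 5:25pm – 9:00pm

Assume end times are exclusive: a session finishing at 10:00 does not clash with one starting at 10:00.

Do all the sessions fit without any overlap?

No

Sorted by start: Soloist Block, Sectional Session, Sectional Rehearsal, Tech Take, Woodwind Session, Full Take.
Sectional Session starts after Soloist Block ends, so nothing later overlaps Soloist Block either.
Sectional Rehearsal starts before Sectional Session ends → Sectional Session and Sectional Rehearsal overlap.
That's a conflict, so the schedule is not conflict-free.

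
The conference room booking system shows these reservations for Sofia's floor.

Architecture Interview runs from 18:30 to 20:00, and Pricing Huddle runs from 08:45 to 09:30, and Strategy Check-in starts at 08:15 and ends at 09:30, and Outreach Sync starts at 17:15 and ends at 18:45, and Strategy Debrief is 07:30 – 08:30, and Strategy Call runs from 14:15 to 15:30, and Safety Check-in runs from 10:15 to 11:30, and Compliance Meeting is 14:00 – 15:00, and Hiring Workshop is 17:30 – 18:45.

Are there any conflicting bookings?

Yes

Check each pair: they overlap iff neither finishes before the other starts.
Sorted by start: Strategy Debrief, Strategy Check-in, Pricing Huddle, Safety Check-in, Compliance Meeting, Strategy Call, Outreach Sync, Hiring Workshop, Architecture Interview.
Strategy Check-in starts before Strategy Debrief ends → Strategy Debrief and Strategy Check-in overlap.
That's a conflict, so the schedule is not conflict-free.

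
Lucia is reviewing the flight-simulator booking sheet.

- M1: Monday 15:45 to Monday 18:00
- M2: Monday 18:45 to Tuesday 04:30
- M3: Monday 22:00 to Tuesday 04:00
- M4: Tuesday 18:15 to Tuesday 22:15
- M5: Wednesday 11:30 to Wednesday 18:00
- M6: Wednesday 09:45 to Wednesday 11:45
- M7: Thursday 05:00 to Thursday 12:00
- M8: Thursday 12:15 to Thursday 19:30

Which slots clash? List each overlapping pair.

Sorted by start: M1, M2, M3, M4, M6, M5, M7, M8.
M2 starts after M1 ends, so nothing later overlaps M1 either.
M3 starts before M2 ends → M2 and M3 overlap.
M4 starts after M2 ends, so nothing later overlaps M2 either.
M4 starts after M3 ends, so nothing later overlaps M3 either.
M6 starts after M4 ends, so nothing later overlaps M4 either.
M5 starts before M6 ends → M6 and M5 overlap.
M7 starts after M6 ends, so nothing later overlaps M6 either.
M7 starts after M5 ends, so nothing later overlaps M5 either.
M8 starts after M7 ends.

M2 & M3, M5 & M6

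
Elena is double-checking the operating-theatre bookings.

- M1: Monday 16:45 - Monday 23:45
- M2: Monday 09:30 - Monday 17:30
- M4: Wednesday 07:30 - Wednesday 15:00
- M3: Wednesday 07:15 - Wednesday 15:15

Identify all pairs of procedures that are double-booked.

Sorted by start: M2, M1, M3, M4.
M1 starts before M2 ends → M2 and M1 overlap.
M3 starts after M2 ends; M2 is clear from here.
M3 starts after M1 ends; M1 is clear from here.
M4 starts before M3 ends → M3 and M4 overlap.

M1 & M2, M3 & M4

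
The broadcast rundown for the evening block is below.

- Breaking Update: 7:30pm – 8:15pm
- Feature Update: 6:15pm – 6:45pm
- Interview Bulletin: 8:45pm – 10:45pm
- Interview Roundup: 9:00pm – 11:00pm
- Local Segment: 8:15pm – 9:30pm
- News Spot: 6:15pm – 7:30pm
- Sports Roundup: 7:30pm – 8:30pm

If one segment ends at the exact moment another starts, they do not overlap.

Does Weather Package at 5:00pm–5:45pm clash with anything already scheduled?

No — it doesn't clash with anything

News Spot: starts 6:15pm at or after Weather Package ends 5:45pm → clear.
Feature Update: starts 6:15pm at or after Weather Package ends 5:45pm → clear.
Sports Roundup: starts 7:30pm at or after Weather Package ends 5:45pm → clear.
Breaking Update: starts 7:30pm at or after Weather Package ends 5:45pm → clear.
Local Segment: starts 8:15pm at or after Weather Package ends 5:45pm → clear.
Interview Bulletin: starts 8:45pm at or after Weather Package ends 5:45pm → clear.
Interview Roundup: starts 9:00pm at or after Weather Package ends 5:45pm → clear.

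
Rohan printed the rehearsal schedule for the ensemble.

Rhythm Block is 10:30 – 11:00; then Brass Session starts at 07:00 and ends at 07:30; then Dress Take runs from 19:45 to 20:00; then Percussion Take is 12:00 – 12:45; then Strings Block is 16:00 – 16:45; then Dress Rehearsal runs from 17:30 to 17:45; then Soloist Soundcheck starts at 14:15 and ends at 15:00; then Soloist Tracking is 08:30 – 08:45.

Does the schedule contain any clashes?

Sorted by start: Brass Session, Soloist Tracking, Rhythm Block, Percussion Take, Soloist Soundcheck, Strings Block, Dress Rehearsal, Dress Take.
Soloist Tracking starts after Brass Session ends — done with Brass Session.
Rhythm Block starts after Soloist Tracking ends — done with Soloist Tracking.
Percussion Take starts after Rhythm Block ends — done with Rhythm Block.
Soloist Soundcheck starts after Percussion Take ends — done with Percussion Take.
Strings Block starts after Soloist Soundcheck ends — done with Soloist Soundcheck.
Dress Rehearsal starts after Strings Block ends — done with Strings Block.
Dress Take starts after Dress Rehearsal ends.
Every pair is clear; the schedule has no overlaps.

No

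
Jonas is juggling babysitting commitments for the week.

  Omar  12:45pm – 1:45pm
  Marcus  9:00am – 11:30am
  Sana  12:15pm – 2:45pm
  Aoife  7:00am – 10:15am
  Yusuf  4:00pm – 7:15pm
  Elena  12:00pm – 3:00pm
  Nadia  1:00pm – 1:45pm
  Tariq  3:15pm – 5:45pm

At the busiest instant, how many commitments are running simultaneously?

Sweep the timeline, counting +1 at each start and −1 at each end (ends before starts at a tie):
7:00am start Aoife → 1
9:00am start Marcus → 2
10:15am end Aoife → 1
11:30am end Marcus → 0
12:00pm start Elena → 1
12:15pm start Sana → 2
12:45pm start Omar → 3
1:00pm start Nadia → 4
1:45pm end Nadia → 3
1:45pm end Omar → 2
2:45pm end Sana → 1
3:00pm end Elena → 0
3:15pm start Tariq → 1
4:00pm start Yusuf → 2
5:45pm end Tariq → 1
7:15pm end Yusuf → 0
Peak is 4, at 1:00pm (Elena, Nadia, Omar, Sana).

4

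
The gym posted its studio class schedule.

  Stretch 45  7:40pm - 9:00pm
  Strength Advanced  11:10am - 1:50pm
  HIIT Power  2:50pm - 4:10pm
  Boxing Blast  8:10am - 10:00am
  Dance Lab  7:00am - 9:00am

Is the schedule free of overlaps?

Check each pair: they overlap iff neither finishes before the other starts.
Sorted by start: Dance Lab, Boxing Blast, Strength Advanced, HIIT Power, Stretch 45.
Boxing Blast starts before Dance Lab ends → Dance Lab and Boxing Blast overlap.
That's a conflict, so the schedule is not conflict-free.

No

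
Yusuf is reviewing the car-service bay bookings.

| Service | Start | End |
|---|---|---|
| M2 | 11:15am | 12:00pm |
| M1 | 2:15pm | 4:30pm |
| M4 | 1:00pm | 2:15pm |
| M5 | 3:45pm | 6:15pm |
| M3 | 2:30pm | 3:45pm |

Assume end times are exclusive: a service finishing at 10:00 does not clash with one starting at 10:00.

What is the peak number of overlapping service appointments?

Walk through starts and ends in time order (an end at T is processed before a start at T):
11:15am start M2 → 1
12:00pm end M2 → 0
1:00pm start M4 → 1
2:15pm end M4 → 0
2:15pm start M1 → 1
2:30pm start M3 → 2
3:45pm end M3 → 1
3:45pm start M5 → 2
4:30pm end M1 → 1
6:15pm end M5 → 0
Peak is 2, at 2:30pm (M1, M3).

2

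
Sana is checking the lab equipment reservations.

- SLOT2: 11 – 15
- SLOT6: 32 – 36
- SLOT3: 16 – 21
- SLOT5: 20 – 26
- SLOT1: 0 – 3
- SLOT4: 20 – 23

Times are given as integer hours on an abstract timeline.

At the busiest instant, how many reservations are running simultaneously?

Walk through starts and ends in time order (an end at T is processed before a start at T):
0 start SLOT1 → 1
3 end SLOT1 → 0
11 start SLOT2 → 1
15 end SLOT2 → 0
16 start SLOT3 → 1
20 start SLOT4 → 2
20 start SLOT5 → 3
21 end SLOT3 → 2
23 end SLOT4 → 1
26 end SLOT5 → 0
32 start SLOT6 → 1
36 end SLOT6 → 0
Peak is 3, at 20 (SLOT3, SLOT4, SLOT5).

3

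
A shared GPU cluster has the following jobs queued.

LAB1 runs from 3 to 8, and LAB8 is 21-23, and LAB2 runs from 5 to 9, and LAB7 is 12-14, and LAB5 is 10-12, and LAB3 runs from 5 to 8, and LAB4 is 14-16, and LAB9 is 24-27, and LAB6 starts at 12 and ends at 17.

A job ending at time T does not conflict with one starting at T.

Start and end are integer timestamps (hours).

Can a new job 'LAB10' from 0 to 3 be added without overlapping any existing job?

LAB1: starts 3 at or after LAB10 ends 3 → clear.
LAB2: starts 5 at or after LAB10 ends 3 → clear.
LAB3: starts 5 at or after LAB10 ends 3 → clear.
LAB5: starts 10 at or after LAB10 ends 3 → clear.
LAB6: starts 12 at or after LAB10 ends 3 → clear.
LAB7: starts 12 at or after LAB10 ends 3 → clear.
LAB4: starts 14 at or after LAB10 ends 3 → clear.
LAB8: starts 21 at or after LAB10 ends 3 → clear.
LAB9: starts 24 at or after LAB10 ends 3 → clear.

Yes — the slot is free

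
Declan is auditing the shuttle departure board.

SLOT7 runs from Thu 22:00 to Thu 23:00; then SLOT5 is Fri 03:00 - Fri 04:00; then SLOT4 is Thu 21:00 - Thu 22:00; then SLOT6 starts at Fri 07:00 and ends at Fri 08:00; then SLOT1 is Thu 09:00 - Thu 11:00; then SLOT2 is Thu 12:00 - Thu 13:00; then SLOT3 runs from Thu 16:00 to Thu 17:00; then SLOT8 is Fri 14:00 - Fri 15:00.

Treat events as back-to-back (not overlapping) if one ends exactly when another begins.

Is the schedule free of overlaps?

Yes

Two intervals overlap when each starts before the other ends.
Sorted by start: SLOT1, SLOT2, SLOT3, SLOT4, SLOT7, SLOT5, SLOT6, SLOT8.
SLOT2 starts after SLOT1 ends — done with SLOT1.
SLOT3 starts after SLOT2 ends — done with SLOT2.
SLOT4 starts after SLOT3 ends — done with SLOT3.
SLOT7 starts exactly when SLOT4 ends (back-to-back, no overlap) — done with SLOT4.
SLOT5 starts after SLOT7 ends — done with SLOT7.
SLOT6 starts after SLOT5 ends — done with SLOT5.
SLOT8 starts after SLOT6 ends.
Every pair is clear; the schedule has no overlaps.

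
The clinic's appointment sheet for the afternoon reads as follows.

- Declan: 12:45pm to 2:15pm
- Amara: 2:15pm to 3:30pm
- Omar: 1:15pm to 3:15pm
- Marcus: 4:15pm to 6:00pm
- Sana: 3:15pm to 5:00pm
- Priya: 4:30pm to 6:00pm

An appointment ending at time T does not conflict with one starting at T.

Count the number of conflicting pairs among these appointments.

Sorted by start: Declan, Omar, Amara, Sana, Marcus, Priya.
Omar starts before Declan ends → Declan and Omar overlap.
Amara starts exactly when Declan ends (back-to-back, no overlap) — done with Declan.
Amara starts before Omar ends → Omar and Amara overlap.
Sana starts exactly when Omar ends (back-to-back, no overlap) — done with Omar.
Sana starts before Amara ends → Amara and Sana overlap.
Marcus starts after Amara ends — done with Amara.
Marcus starts before Sana ends → Sana and Marcus overlap.
Priya starts before Sana ends → Sana and Priya overlap.
Priya starts before Marcus ends → Marcus and Priya overlap.
Overlapping pairs: Amara & Omar, Amara & Sana, Declan & Omar, Marcus & Priya, Marcus & Sana, Priya & Sana — 6 in total.

6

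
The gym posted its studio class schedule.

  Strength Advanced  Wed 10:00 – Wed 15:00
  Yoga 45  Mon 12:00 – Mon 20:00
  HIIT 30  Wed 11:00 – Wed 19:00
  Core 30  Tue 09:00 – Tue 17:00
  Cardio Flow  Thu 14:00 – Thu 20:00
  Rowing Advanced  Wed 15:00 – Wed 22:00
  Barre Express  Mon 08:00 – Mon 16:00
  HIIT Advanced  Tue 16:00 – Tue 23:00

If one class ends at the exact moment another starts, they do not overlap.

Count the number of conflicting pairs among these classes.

4

Sorted by start: Barre Express, Yoga 45, Core 30, HIIT Advanced, Strength Advanced, HIIT 30, Rowing Advanced, Cardio Flow.
Yoga 45 starts before Barre Express ends → Barre Express and Yoga 45 overlap.
Core 30 starts after Barre Express ends, so nothing later overlaps Barre Express either.
Core 30 starts after Yoga 45 ends, so nothing later overlaps Yoga 45 either.
HIIT Advanced starts before Core 30 ends → Core 30 and HIIT Advanced overlap.
Strength Advanced starts after Core 30 ends, so nothing later overlaps Core 30 either.
Strength Advanced starts after HIIT Advanced ends, so nothing later overlaps HIIT Advanced either.
HIIT 30 starts before Strength Advanced ends → Strength Advanced and HIIT 30 overlap.
Rowing Advanced starts exactly when Strength Advanced ends (back-to-back, no overlap), so nothing later overlaps Strength Advanced either.
Rowing Advanced starts before HIIT 30 ends → HIIT 30 and Rowing Advanced overlap.
Cardio Flow starts after HIIT 30 ends.
Cardio Flow starts after Rowing Advanced ends.
Overlapping pairs: Barre Express & Yoga 45, Core 30 & HIIT Advanced, HIIT 30 & Rowing Advanced, HIIT 30 & Strength Advanced — 4 in total.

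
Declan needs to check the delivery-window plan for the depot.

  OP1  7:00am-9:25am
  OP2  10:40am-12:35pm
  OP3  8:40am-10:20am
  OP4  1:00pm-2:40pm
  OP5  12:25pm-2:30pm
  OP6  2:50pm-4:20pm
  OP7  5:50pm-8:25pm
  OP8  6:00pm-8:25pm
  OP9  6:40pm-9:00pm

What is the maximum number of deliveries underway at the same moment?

Walk through starts and ends in time order (an end at T is processed before a start at T):
7:00am start OP1 → 1
8:40am start OP3 → 2
9:25am end OP1 → 1
10:20am end OP3 → 0
10:40am start OP2 → 1
12:25pm start OP5 → 2
12:35pm end OP2 → 1
1:00pm start OP4 → 2
2:30pm end OP5 → 1
2:40pm end OP4 → 0
2:50pm start OP6 → 1
4:20pm end OP6 → 0
5:50pm start OP7 → 1
6:00pm start OP8 → 2
6:40pm start OP9 → 3
8:25pm end OP7 → 2
8:25pm end OP8 → 1
9:00pm end OP9 → 0
Peak is 3, at 6:40pm (OP7, OP8, OP9).

3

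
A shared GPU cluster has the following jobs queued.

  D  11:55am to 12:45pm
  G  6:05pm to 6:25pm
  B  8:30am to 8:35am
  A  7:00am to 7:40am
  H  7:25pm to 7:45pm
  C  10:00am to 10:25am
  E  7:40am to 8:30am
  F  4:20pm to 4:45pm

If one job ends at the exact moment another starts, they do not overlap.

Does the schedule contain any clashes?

Two intervals overlap when each starts before the other ends.
Sorted by start: A, E, B, C, D, F, G, H.
E starts exactly when A ends (back-to-back, no overlap); A is clear from here.
B starts exactly when E ends (back-to-back, no overlap); E is clear from here.
C starts after B ends; B is clear from here.
D starts after C ends; C is clear from here.
F starts after D ends; D is clear from here.
G starts after F ends; F is clear from here.
H starts after G ends.
Every pair is clear; the schedule has no overlaps.

No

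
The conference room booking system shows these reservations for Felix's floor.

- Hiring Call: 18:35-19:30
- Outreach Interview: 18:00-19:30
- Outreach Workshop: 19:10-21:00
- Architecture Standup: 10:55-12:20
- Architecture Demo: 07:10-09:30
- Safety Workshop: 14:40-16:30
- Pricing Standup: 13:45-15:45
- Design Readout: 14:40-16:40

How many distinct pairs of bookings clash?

6

Sorted by start: Architecture Demo, Architecture Standup, Pricing Standup, Safety Workshop, Design Readout, Outreach Interview, Hiring Call, Outreach Workshop.
Architecture Standup starts after Architecture Demo ends, so Architecture Demo has no further overlaps.
Pricing Standup starts after Architecture Standup ends, so Architecture Standup has no further overlaps.
Safety Workshop starts before Pricing Standup ends → Pricing Standup and Safety Workshop overlap.
Design Readout starts before Pricing Standup ends → Pricing Standup and Design Readout overlap.
Outreach Interview starts after Pricing Standup ends, so Pricing Standup has no further overlaps.
Design Readout starts before Safety Workshop ends → Safety Workshop and Design Readout overlap.
Outreach Interview starts after Safety Workshop ends, so Safety Workshop has no further overlaps.
Outreach Interview starts after Design Readout ends, so Design Readout has no further overlaps.
Hiring Call starts before Outreach Interview ends → Outreach Interview and Hiring Call overlap.
Outreach Workshop starts before Outreach Interview ends → Outreach Interview and Outreach Workshop overlap.
Outreach Workshop starts before Hiring Call ends → Hiring Call and Outreach Workshop overlap.
Overlapping pairs: Design Readout & Pricing Standup, Design Readout & Safety Workshop, Hiring Call & Outreach Interview, Hiring Call & Outreach Workshop, Outreach Interview & Outreach Workshop, Pricing Standup & Safety Workshop — 6 in total.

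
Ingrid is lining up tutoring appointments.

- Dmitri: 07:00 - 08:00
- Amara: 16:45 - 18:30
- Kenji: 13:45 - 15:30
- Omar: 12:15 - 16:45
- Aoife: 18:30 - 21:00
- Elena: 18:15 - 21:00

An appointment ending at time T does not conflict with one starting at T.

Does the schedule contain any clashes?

Two intervals overlap when each starts before the other ends.
Sorted by start: Dmitri, Omar, Kenji, Amara, Elena, Aoife.
Omar starts after Dmitri ends, so nothing later overlaps Dmitri either.
Kenji starts before Omar ends → Omar and Kenji overlap.
That's a conflict, so the schedule is not conflict-free.

Yes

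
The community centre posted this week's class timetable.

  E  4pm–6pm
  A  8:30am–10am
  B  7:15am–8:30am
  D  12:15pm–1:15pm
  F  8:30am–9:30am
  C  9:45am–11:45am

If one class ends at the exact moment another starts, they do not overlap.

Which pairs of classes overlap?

Sorted by start: B, A, F, C, D, E.
A starts exactly when B ends (back-to-back, no overlap), so B has no further overlaps.
F starts before A ends → A and F overlap.
C starts before A ends → A and C overlap.
D starts after A ends, so A has no further overlaps.
C starts after F ends, so F has no further overlaps.
D starts after C ends, so C has no further overlaps.
E starts after D ends.

A & C, A & F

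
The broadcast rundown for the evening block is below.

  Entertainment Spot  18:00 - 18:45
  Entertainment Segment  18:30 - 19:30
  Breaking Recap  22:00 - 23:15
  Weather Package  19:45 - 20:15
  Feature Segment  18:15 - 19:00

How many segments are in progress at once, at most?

3

Walk through starts and ends in time order (an end at T is processed before a start at T):
18:00 start Entertainment Spot → 1
18:15 start Feature Segment → 2
18:30 start Entertainment Segment → 3
18:45 end Entertainment Spot → 2
19:00 end Feature Segment → 1
19:30 end Entertainment Segment → 0
19:45 start Weather Package → 1
20:15 end Weather Package → 0
22:00 start Breaking Recap → 1
23:15 end Breaking Recap → 0
Peak is 3, at 18:30 (Entertainment Segment, Entertainment Spot, Feature Segment).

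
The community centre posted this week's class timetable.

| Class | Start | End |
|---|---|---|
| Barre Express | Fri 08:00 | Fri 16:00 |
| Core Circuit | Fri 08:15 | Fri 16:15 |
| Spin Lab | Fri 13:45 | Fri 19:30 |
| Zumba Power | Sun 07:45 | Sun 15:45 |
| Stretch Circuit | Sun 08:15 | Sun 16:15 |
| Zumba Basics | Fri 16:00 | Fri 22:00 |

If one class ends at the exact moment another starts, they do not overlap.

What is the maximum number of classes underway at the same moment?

Sort all start/end points and keep a running count:
Fri 08:00 start Barre Express → 1
Fri 08:15 start Core Circuit → 2
Fri 13:45 start Spin Lab → 3
Fri 16:00 end Barre Express → 2
Fri 16:00 start Zumba Basics → 3
Fri 16:15 end Core Circuit → 2
Fri 19:30 end Spin Lab → 1
Fri 22:00 end Zumba Basics → 0
Sun 07:45 start Zumba Power → 1
Sun 08:15 start Stretch Circuit → 2
Sun 15:45 end Zumba Power → 1
Sun 16:15 end Stretch Circuit → 0
Peak is 3, at Fri 13:45 (Barre Express, Core Circuit, Spin Lab).

3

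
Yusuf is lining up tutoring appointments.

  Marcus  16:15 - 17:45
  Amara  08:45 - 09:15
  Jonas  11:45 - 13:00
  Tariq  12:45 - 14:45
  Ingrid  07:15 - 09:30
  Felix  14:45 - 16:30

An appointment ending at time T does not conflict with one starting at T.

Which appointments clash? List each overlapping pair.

Check each pair: they overlap iff neither finishes before the other starts.
Sorted by start: Ingrid, Amara, Jonas, Tariq, Felix, Marcus.
Amara starts before Ingrid ends → Ingrid and Amara overlap.
Jonas starts after Ingrid ends; Ingrid is clear from here.
Jonas starts after Amara ends; Amara is clear from here.
Tariq starts before Jonas ends → Jonas and Tariq overlap.
Felix starts after Jonas ends; Jonas is clear from here.
Felix starts exactly when Tariq ends (back-to-back, no overlap); Tariq is clear from here.
Marcus starts before Felix ends → Felix and Marcus overlap.

Amara & Ingrid, Felix & Marcus, Jonas & Tariq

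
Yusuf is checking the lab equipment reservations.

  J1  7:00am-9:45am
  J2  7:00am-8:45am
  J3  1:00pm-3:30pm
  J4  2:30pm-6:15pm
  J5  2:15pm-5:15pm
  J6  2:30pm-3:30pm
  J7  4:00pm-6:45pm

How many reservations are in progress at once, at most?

4

Sweep the timeline, counting +1 at each start and −1 at each end (ends before starts at a tie):
7:00am start J1 → 1
7:00am start J2 → 2
8:45am end J2 → 1
9:45am end J1 → 0
1:00pm start J3 → 1
2:15pm start J5 → 2
2:30pm start J4 → 3
2:30pm start J6 → 4
3:30pm end J3 → 3
3:30pm end J6 → 2
4:00pm start J7 → 3
5:15pm end J5 → 2
6:15pm end J4 → 1
6:45pm end J7 → 0
Peak is 4, at 2:30pm (J3, J4, J5, J6).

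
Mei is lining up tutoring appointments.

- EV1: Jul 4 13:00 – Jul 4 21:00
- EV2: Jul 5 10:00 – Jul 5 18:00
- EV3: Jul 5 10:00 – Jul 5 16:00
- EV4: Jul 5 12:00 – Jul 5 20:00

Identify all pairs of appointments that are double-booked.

EV2 & EV3, EV2 & EV4, EV3 & EV4

Sorted by start: EV1, EV2, EV3, EV4.
EV2 starts after EV1 ends — done with EV1.
EV3 starts before EV2 ends → EV2 and EV3 overlap.
EV4 starts before EV2 ends → EV2 and EV4 overlap.
EV4 starts before EV3 ends → EV3 and EV4 overlap.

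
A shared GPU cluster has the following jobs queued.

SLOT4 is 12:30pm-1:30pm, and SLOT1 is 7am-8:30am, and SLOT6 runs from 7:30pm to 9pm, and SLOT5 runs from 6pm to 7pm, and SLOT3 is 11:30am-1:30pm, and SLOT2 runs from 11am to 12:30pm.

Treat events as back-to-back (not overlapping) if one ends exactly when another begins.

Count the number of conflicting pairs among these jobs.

Sorted by start: SLOT1, SLOT2, SLOT3, SLOT4, SLOT5, SLOT6.
SLOT2 starts after SLOT1 ends; SLOT1 is clear from here.
SLOT3 starts before SLOT2 ends → SLOT2 and SLOT3 overlap.
SLOT4 starts exactly when SLOT2 ends (back-to-back, no overlap); SLOT2 is clear from here.
SLOT4 starts before SLOT3 ends → SLOT3 and SLOT4 overlap.
SLOT5 starts after SLOT3 ends; SLOT3 is clear from here.
SLOT5 starts after SLOT4 ends; SLOT4 is clear from here.
SLOT6 starts after SLOT5 ends.
Overlapping pairs: SLOT2 & SLOT3, SLOT3 & SLOT4 — 2 in total.

2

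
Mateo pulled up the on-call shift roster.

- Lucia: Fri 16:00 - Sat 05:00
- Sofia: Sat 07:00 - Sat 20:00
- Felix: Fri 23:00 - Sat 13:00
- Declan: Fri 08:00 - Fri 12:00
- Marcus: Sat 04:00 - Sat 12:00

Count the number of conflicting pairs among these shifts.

Sorted by start: Declan, Lucia, Felix, Marcus, Sofia.
Lucia starts after Declan ends, so Declan has no further overlaps.
Felix starts before Lucia ends → Lucia and Felix overlap.
Marcus starts before Lucia ends → Lucia and Marcus overlap.
Sofia starts after Lucia ends.
Marcus starts before Felix ends → Felix and Marcus overlap.
Sofia starts before Felix ends → Felix and Sofia overlap.
Sofia starts before Marcus ends → Marcus and Sofia overlap.
Overlapping pairs: Felix & Lucia, Felix & Marcus, Felix & Sofia, Lucia & Marcus, Marcus & Sofia — 5 in total.

5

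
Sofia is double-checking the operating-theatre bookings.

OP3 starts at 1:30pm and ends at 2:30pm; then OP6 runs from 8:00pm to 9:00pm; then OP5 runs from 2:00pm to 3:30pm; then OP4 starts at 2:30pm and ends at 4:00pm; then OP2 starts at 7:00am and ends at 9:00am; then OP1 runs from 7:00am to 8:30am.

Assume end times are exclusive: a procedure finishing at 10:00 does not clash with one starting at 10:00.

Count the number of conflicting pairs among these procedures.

3

Sorted by start: OP1, OP2, OP3, OP5, OP4, OP6.
OP2 starts before OP1 ends → OP1 and OP2 overlap.
OP3 starts after OP1 ends, so OP1 has no further overlaps.
OP3 starts after OP2 ends, so OP2 has no further overlaps.
OP5 starts before OP3 ends → OP3 and OP5 overlap.
OP4 starts exactly when OP3 ends (back-to-back, no overlap), so OP3 has no further overlaps.
OP4 starts before OP5 ends → OP5 and OP4 overlap.
OP6 starts after OP5 ends.
OP6 starts after OP4 ends.
Overlapping pairs: OP1 & OP2, OP3 & OP5, OP4 & OP5 — 3 in total.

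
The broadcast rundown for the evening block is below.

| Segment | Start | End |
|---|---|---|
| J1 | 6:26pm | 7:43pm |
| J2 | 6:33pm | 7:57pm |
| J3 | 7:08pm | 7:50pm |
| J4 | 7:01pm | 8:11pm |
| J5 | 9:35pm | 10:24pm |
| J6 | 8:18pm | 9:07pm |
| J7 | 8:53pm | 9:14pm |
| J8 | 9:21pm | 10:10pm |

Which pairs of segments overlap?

Two intervals overlap when each starts before the other ends.
Sorted by start: J1, J2, J4, J3, J6, J7, J8, J5.
J2 starts before J1 ends → J1 and J2 overlap.
J4 starts before J1 ends → J1 and J4 overlap.
J3 starts before J1 ends → J1 and J3 overlap.
J6 starts after J1 ends, so J1 has no further overlaps.
J4 starts before J2 ends → J2 and J4 overlap.
J3 starts before J2 ends → J2 and J3 overlap.
J6 starts after J2 ends, so J2 has no further overlaps.
J3 starts before J4 ends → J4 and J3 overlap.
J6 starts after J4 ends, so J4 has no further overlaps.
J6 starts after J3 ends, so J3 has no further overlaps.
J7 starts before J6 ends → J6 and J7 overlap.
J8 starts after J6 ends, so J6 has no further overlaps.
J8 starts after J7 ends, so J7 has no further overlaps.
J5 starts before J8 ends → J8 and J5 overlap.

J1 & J2, J1 & J3, J1 & J4, J2 & J3, J2 & J4, J3 & J4, J5 & J8, J6 & J7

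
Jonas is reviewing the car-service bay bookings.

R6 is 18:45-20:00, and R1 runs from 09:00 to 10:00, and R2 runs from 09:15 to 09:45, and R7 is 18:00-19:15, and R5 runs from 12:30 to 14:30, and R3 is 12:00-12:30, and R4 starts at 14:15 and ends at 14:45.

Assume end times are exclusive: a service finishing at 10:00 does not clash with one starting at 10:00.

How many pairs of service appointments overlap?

Two intervals overlap when each starts before the other ends.
Sorted by start: R1, R2, R3, R5, R4, R7, R6.
R2 starts before R1 ends → R1 and R2 overlap.
R3 starts after R1 ends — done with R1.
R3 starts after R2 ends — done with R2.
R5 starts exactly when R3 ends (back-to-back, no overlap) — done with R3.
R4 starts before R5 ends → R5 and R4 overlap.
R7 starts after R5 ends — done with R5.
R7 starts after R4 ends — done with R4.
R6 starts before R7 ends → R7 and R6 overlap.
Overlapping pairs: R1 & R2, R4 & R5, R6 & R7 — 3 in total.

3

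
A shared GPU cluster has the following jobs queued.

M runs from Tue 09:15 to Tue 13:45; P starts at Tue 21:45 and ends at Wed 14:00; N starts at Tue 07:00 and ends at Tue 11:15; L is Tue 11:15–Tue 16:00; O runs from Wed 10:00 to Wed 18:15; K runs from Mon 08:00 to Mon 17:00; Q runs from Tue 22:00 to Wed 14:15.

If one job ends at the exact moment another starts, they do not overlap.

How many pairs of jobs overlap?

5

Sorted by start: K, N, M, L, P, Q, O.
N starts after K ends — done with K.
M starts before N ends → N and M overlap.
L starts exactly when N ends (back-to-back, no overlap) — done with N.
L starts before M ends → M and L overlap.
P starts after M ends — done with M.
P starts after L ends — done with L.
Q starts before P ends → P and Q overlap.
O starts before P ends → P and O overlap.
O starts before Q ends → Q and O overlap.
Overlapping pairs: L & M, M & N, O & P, O & Q, P & Q — 5 in total.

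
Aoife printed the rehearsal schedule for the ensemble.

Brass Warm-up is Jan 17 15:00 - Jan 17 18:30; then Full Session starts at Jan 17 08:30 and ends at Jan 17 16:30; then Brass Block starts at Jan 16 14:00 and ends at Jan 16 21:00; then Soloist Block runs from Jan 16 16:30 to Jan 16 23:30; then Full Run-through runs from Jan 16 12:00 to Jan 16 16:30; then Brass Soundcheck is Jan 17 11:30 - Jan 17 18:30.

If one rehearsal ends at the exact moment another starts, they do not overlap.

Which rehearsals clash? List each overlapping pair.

Brass Block & Full Run-through, Brass Block & Soloist Block, Brass Soundcheck & Brass Warm-up, Brass Soundcheck & Full Session, Brass Warm-up & Full Session

Two intervals overlap when each starts before the other ends.
Sorted by start: Full Run-through, Brass Block, Soloist Block, Full Session, Brass Soundcheck, Brass Warm-up.
Brass Block starts before Full Run-through ends → Full Run-through and Brass Block overlap.
Soloist Block starts exactly when Full Run-through ends (back-to-back, no overlap); Full Run-through is clear from here.
Soloist Block starts before Brass Block ends → Brass Block and Soloist Block overlap.
Full Session starts after Brass Block ends; Brass Block is clear from here.
Full Session starts after Soloist Block ends; Soloist Block is clear from here.
Brass Soundcheck starts before Full Session ends → Full Session and Brass Soundcheck overlap.
Brass Warm-up starts before Full Session ends → Full Session and Brass Warm-up overlap.
Brass Warm-up starts before Brass Soundcheck ends → Brass Soundcheck and Brass Warm-up overlap.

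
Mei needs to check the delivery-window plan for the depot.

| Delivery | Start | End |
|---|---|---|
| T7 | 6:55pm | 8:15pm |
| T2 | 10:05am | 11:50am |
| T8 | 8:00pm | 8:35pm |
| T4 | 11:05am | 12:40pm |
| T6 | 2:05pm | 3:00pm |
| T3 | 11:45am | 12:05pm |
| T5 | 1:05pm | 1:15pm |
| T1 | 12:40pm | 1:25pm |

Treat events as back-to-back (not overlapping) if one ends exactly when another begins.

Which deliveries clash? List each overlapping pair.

T1 & T5, T2 & T3, T2 & T4, T3 & T4, T7 & T8

Check each pair: they overlap iff neither finishes before the other starts.
Sorted by start: T2, T4, T3, T1, T5, T6, T7, T8.
T4 starts before T2 ends → T2 and T4 overlap.
T3 starts before T2 ends → T2 and T3 overlap.
T1 starts after T2 ends, so T2 has no further overlaps.
T3 starts before T4 ends → T4 and T3 overlap.
T1 starts exactly when T4 ends (back-to-back, no overlap), so T4 has no further overlaps.
T1 starts after T3 ends, so T3 has no further overlaps.
T5 starts before T1 ends → T1 and T5 overlap.
T6 starts after T1 ends, so T1 has no further overlaps.
T6 starts after T5 ends, so T5 has no further overlaps.
T7 starts after T6 ends, so T6 has no further overlaps.
T8 starts before T7 ends → T7 and T8 overlap.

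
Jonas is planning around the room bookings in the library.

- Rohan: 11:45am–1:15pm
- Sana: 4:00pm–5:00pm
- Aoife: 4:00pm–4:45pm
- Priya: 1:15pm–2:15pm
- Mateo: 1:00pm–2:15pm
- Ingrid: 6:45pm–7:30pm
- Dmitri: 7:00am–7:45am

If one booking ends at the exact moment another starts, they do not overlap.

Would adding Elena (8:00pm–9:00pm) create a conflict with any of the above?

No — it doesn't clash with anything

Dmitri: ends 7:45am at or before Elena starts 8:00pm → clear.
Rohan: ends 1:15pm at or before Elena starts 8:00pm → clear.
Mateo: ends 2:15pm at or before Elena starts 8:00pm → clear.
Priya: ends 2:15pm at or before Elena starts 8:00pm → clear.
Sana: ends 5:00pm at or before Elena starts 8:00pm → clear.
Aoife: ends 4:45pm at or before Elena starts 8:00pm → clear.
Ingrid: ends 7:30pm at or before Elena starts 8:00pm → clear.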